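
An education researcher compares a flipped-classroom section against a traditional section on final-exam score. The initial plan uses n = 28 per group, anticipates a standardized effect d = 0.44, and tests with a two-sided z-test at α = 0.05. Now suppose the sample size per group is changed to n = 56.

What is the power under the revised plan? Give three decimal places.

With n = 56 per group: δ = d·√(n/2) = 0.44 × √(56/2) = 2.3283. Critical value z_{0.025} = 1.960.
Revised power = Φ(δ − 1.960) + Φ(−δ − 1.960) = Φ(0.368) + Φ(-4.288) = 0.6437 + 0.0000 = 0.6437.

Power ≈ 0.644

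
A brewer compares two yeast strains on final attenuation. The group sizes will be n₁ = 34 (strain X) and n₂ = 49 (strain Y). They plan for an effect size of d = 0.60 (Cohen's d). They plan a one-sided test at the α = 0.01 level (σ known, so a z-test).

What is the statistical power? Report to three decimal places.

Power ≈ 0.641

Noncentrality parameter: δ = d / √(1/n₁ + 1/n₂) = 0.60 / √(1/34 + 1/49) = 2.6881
One-sided α = 0.01 → critical value z_{0.01} = 2.326.
Power = P(Z > 2.326 − δ) = Φ(0.362) = 0.6412.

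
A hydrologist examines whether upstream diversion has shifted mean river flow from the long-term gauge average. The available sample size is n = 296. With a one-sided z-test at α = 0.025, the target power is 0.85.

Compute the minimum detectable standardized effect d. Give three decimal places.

d ≈ 0.174

Need Φ(δ − 1.960) = 0.85, so δ = 1.960 + 1.036 = 2.996.
δ = d·√n ⇒ d = δ/√n = 2.996/√296 = 0.1742.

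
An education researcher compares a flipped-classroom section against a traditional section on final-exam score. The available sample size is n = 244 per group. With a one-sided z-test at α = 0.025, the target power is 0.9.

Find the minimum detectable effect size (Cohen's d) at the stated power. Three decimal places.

Need Φ(δ − 1.960) = 0.9, so δ = 1.960 + 1.282 = 3.242.
δ = d·√(n/2) ⇒ d = δ/√(n/2) = 3.242/√(244/2) = 0.2935.

d ≈ 0.293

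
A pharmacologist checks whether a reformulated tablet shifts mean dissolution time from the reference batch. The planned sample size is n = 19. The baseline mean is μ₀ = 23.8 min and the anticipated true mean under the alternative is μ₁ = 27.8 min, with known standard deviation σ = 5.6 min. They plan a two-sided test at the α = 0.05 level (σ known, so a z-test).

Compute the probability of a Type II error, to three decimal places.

β ≈ 0.124

Standardized effect: d = |μ₁ − μ₀| / σ = |27.8 − 23.8| / 5.6 = 0.7143
Noncentrality parameter: δ = d·√n = 0.7143 × √19 = 3.1135
Critical value for a two-sided test at α = 0.05: z_{α/2} = 1.960.
Power = Φ(δ − 1.960) + Φ(−δ − 1.960) = Φ(1.154) + Φ(-5.073) = 0.8757 + 0.0000 = 0.8757.
Type II error: β = 1 − power = 1 − 0.8757 = 0.1243.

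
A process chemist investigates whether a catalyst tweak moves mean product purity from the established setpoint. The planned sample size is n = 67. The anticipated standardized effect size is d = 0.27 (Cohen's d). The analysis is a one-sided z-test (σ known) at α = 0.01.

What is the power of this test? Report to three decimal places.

Noncentrality parameter: λ = d·√n = 0.27 × √67 = 2.2100
Critical value for a one-sided test at α = 0.01: z_α = 2.326.
Power = P(Z > 2.326 − λ) = Φ(-0.116) = 0.4537.

Power ≈ 0.454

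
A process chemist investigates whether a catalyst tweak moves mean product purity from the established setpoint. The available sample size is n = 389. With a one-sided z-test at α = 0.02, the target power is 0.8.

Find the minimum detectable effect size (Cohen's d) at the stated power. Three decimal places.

d ≈ 0.147

Required noncentrality: δ = z_{0.02} + z_{0.20} = 2.054 + 0.842 = 2.895.
δ = d·√n ⇒ d = δ/√n = 2.895/√389 = 0.1468.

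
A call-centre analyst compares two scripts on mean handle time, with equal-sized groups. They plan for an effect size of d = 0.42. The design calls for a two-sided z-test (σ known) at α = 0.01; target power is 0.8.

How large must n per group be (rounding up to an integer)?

n = 133 per group

For power 0.8 need Φ(δ − z_{0.005}) = 0.8, so δ = z_{0.005} + z_{0.20} = 2.576 + 0.842 = 3.417.
(The Φ(−δ − z_{α/2}) term is vanishingly small for δ > 0 and is dropped in the standard sample-size formula.)
δ = d·√(n/2) ⇒ n = 2(δ/d)² = 2 × (3.417 / 0.42)² = 132.41.
Rounding up, n = 133 per group.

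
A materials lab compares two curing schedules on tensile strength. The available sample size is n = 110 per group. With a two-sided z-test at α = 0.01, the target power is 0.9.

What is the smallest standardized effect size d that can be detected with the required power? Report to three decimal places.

Required noncentrality: δ = z_{0.005} + z_{0.10} = 2.576 + 1.282 = 3.857.
(The second rejection-region term Φ(−δ − z_{α/2}) is negligible and dropped.)
δ = d·√(n/2) ⇒ d = δ/√(n/2) = 3.857/√(110/2) = 0.5201.

d ≈ 0.520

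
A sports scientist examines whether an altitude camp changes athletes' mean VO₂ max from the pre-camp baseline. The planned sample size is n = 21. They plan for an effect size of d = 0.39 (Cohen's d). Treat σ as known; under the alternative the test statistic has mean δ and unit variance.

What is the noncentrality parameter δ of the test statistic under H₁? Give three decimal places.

δ ≈ 1.787

δ = d·√n = 0.39 × √21 = 1.7872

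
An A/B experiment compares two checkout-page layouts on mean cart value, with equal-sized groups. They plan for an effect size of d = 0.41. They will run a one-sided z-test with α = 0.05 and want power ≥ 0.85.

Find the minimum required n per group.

Set Φ(δ − 1.645) = 0.85; then δ − 1.645 = Φ⁻¹(0.85) = 1.036, giving δ = 2.681.
δ = d·√(n/2) ⇒ n = 2(δ/d)² = 2 × (2.681 / 0.41)² = 85.54.
Round up to the next whole unit.

n = 86 per group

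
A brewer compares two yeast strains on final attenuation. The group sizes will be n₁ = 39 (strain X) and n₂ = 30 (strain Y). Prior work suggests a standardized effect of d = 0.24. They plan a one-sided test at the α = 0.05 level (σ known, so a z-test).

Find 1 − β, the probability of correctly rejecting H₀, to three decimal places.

Power ≈ 0.256

Noncentrality parameter: δ = d / √(1/n₁ + 1/n₂) = 0.24 / √(1/39 + 1/30) = 0.9883
One-sided α = 0.05 → critical value z_{0.05} = 1.645.
Power = P(Z > 1.645 − δ) = Φ(-0.657) = 0.2557.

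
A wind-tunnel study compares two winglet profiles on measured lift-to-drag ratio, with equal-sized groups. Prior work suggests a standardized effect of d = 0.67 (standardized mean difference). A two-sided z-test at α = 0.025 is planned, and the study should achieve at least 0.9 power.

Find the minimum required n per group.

n = 56 per group

For power 0.9 need Φ(δ − z_{0.0125}) = 0.9, so δ = z_{0.0125} + z_{0.10} = 2.241 + 1.282 = 3.523.
(The Φ(−δ − z_{α/2}) term is vanishingly small for δ > 0 and is dropped in the standard sample-size formula.)
δ = d·√(n/2) ⇒ n = 2(δ/d)² = 2 × (3.523 / 0.67)² = 55.30.
Round up to the next whole unit.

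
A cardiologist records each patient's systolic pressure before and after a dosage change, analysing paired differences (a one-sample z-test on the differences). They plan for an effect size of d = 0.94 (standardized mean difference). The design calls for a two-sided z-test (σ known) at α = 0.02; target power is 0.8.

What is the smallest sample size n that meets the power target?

For power 0.8 need Φ(δ − z_{0.01}) = 0.8, so δ = z_{0.01} + z_{0.20} = 2.326 + 0.842 = 3.168.
(The Φ(−δ − z_{α/2}) term is vanishingly small for δ > 0 and is dropped in the standard sample-size formula.)
δ = d·√n ⇒ n = (δ/d)² = (3.168 / 0.94)² = 11.36.
Rounding up, n = 12.

n = 12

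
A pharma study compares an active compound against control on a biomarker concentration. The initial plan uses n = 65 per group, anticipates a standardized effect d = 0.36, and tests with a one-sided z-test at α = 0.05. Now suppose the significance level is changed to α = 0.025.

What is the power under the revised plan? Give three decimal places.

δ = d·√(n/2) = 0.36 × √(65/2) = 2.0523 (unchanged). New critical value: z_{0.025} = 1.960.
Revised power = Φ(δ − 1.960) = Φ(0.092) = 0.5368.

Power ≈ 0.537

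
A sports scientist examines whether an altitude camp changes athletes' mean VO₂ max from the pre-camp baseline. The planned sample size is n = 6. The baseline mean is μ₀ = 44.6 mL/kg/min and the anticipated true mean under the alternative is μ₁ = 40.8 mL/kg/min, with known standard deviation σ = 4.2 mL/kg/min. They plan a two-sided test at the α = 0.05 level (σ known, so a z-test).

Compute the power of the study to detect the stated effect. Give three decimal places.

Power ≈ 0.601

Standardized effect: d = |μ₁ − μ₀| / σ = |40.8 − 44.6| / 4.2 = 0.9048
Noncentrality parameter: λ = d·√n = 0.9048 × √6 = 2.2162
Two-sided α = 0.05 → critical value z_{0.025} = 1.960.
Power = Φ(λ − 1.960) + Φ(−λ − 1.960) = Φ(0.256) + Φ(-4.176) = 0.6011 + 0.0000 = 0.6011.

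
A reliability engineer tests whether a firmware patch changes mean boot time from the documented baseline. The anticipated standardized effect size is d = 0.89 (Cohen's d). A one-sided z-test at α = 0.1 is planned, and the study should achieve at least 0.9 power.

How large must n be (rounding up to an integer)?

n = 9

Set Φ(δ − 1.282) = 0.9; then δ − 1.282 = Φ⁻¹(0.9) = 1.282, giving δ = 2.563.
δ = d·√n ⇒ n = (δ/d)² = (2.563 / 0.89)² = 8.29.
Round up to the next whole unit.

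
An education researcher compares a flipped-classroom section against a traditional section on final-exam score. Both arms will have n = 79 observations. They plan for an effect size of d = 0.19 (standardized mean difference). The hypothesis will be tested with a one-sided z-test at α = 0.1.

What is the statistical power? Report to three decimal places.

Power ≈ 0.465

Noncentrality parameter: δ = d·√(n/2) = 0.19 × √(79/2) = 1.1941
One-sided α = 0.1 → critical value z_{0.1} = 1.282.
Power = Φ(δ − 1.282) = Φ(-0.087) = 0.4652.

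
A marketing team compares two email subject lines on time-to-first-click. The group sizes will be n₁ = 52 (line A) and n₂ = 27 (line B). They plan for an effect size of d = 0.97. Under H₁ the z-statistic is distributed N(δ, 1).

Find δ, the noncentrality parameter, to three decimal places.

The noncentrality parameter scales effect size by the design's sample-size factor: δ = d / √(1/n₁ + 1/n₂) = 0.97 / √(1/52 + 1/27) = 4.0892

δ ≈ 4.089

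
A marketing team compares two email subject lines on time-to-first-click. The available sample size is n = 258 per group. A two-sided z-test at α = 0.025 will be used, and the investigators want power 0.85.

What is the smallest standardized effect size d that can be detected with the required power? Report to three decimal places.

Need Φ(δ − 2.241) = 0.85, so δ = 2.241 + 1.036 = 3.278.
(Lower-tail contribution to power is negligible for δ > 0.)
δ = d·√(n/2) ⇒ d = δ/√(n/2) = 3.278/√(258/2) = 0.2886.

d ≈ 0.289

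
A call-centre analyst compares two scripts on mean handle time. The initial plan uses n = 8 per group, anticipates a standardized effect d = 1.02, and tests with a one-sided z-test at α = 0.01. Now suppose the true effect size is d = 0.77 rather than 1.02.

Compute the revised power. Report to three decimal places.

With d = 0.77: δ = d·√(n/2) = 0.77 × √(8/2) = 1.5400. Critical value z_{0.01} = 2.326.
Revised power = Φ(δ − 2.326) = Φ(-0.786) = 0.2158.

Power ≈ 0.216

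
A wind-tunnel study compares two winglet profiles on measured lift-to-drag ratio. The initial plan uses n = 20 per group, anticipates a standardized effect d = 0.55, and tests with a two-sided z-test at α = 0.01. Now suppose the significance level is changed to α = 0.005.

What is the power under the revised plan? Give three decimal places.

δ = d·√(n/2) = 0.55 × √(20/2) = 1.7393 (unchanged). New critical value: z_{0.0025} = 2.807.
Revised power = Φ(δ − 2.807) + Φ(−δ − 2.807) = Φ(-1.068) + Φ(-4.546) = 0.1428 + 0.0000 = 0.1428.

Power ≈ 0.143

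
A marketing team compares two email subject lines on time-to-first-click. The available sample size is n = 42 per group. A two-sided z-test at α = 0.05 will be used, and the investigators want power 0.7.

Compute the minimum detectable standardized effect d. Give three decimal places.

d ≈ 0.542

Required noncentrality: δ = z_{0.025} + z_{0.30} = 1.960 + 0.524 = 2.484.
(The second rejection-region term Φ(−δ − z_{α/2}) is negligible and dropped.)
δ = d·√(n/2) ⇒ d = δ/√(n/2) = 2.484/√(42/2) = 0.5421.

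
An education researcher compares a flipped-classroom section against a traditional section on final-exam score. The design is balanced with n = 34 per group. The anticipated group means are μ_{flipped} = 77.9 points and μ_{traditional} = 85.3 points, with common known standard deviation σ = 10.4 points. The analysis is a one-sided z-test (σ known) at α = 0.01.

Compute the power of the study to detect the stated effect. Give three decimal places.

Power ≈ 0.728

Standardized effect: d = |μ_{flipped} − μ_{traditional}| / σ = |77.9 − 85.3| / 10.4 = 0.7115
Noncentrality parameter: δ = d·√(n/2) = 0.7115 × √(34/2) = 2.9337
Critical value for a one-sided test at α = 0.01: z_α = 2.326.
Power = Φ(δ − 2.326) = Φ(0.607) = 0.7282.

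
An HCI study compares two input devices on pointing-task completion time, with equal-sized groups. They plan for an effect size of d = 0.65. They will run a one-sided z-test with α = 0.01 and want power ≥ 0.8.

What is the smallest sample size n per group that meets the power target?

n = 48 per group

For power 0.8 need Φ(δ − z_{0.01}) = 0.8, so δ = z_{0.01} + z_{0.20} = 2.326 + 0.842 = 3.168.
δ = d·√(n/2) ⇒ n = 2(δ/d)² = 2 × (3.168 / 0.65)² = 47.51.
Rounding up, n = 48 per group.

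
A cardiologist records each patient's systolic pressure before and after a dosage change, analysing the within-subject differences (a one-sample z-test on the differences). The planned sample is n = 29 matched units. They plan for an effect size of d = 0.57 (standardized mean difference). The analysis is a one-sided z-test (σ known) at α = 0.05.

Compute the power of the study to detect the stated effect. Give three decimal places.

Power ≈ 0.923

Noncentrality parameter: δ = d·√n = 0.57 × √29 = 3.0695
Critical value for a one-sided test at α = 0.05: z_α = 1.645.
Power = P(Z > 1.645 − δ) = Φ(1.425) = 0.9229.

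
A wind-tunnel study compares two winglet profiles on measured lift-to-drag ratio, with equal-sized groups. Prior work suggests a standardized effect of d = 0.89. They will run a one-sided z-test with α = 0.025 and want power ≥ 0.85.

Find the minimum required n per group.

n = 23 per group

For power 0.85 need Φ(δ − z_{0.025}) = 0.85, so δ = z_{0.025} + z_{0.15} = 1.960 + 1.036 = 2.996.
δ = d·√(n/2) ⇒ n = 2(δ/d)² = 2 × (2.996 / 0.89)² = 22.67.
Round up to the next whole unit.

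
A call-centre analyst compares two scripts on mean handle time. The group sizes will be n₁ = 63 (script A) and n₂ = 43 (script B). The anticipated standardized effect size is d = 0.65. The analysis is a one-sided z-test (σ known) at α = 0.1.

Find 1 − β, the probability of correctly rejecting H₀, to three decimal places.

Power ≈ 0.977

Noncentrality parameter: λ = d / √(1/n₁ + 1/n₂) = 0.65 / √(1/63 + 1/43) = 3.2860
Critical value for a one-sided test at α = 0.1: z_α = 1.282.
Power = P(Z > 1.282 − λ) = Φ(2.004) = 0.9775.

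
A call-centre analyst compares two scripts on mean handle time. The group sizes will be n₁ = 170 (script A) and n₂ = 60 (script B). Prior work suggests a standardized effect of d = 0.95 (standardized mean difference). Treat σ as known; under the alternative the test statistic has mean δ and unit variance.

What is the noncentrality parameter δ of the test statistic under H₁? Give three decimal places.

The noncentrality parameter scales effect size by the design's sample-size factor: δ = d / √(1/n₁ + 1/n₂) = 0.95 / √(1/170 + 1/60) = 6.3264

δ ≈ 6.326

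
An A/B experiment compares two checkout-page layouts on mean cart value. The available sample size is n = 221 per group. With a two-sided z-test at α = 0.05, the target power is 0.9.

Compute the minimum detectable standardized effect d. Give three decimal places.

Need Φ(δ − 1.960) = 0.9, so δ = 1.960 + 1.282 = 3.242.
(The second rejection-region term Φ(−δ − z_{α/2}) is negligible and dropped.)
δ = d·√(n/2) ⇒ d = δ/√(n/2) = 3.242/√(221/2) = 0.3084.

d ≈ 0.308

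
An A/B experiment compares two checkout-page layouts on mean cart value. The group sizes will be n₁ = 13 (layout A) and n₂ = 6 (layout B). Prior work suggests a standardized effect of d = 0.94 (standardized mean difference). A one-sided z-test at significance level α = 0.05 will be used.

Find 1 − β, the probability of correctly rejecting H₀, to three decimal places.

Power ≈ 0.602

Noncentrality parameter: δ = d / √(1/n₁ + 1/n₂) = 0.94 / √(1/13 + 1/6) = 1.9046
Critical value for a one-sided test at α = 0.05: z_α = 1.645.
Power = P(Z > 1.645 − δ) = Φ(0.260) = 0.6025.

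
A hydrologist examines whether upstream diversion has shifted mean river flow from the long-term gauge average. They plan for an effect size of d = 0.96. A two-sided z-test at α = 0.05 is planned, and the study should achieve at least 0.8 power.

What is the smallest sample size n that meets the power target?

Set Φ(δ − 1.960) = 0.8; then δ − 1.960 = Φ⁻¹(0.8) = 0.842, giving δ = 2.802.
(For δ > 0 the lower-tail rejection region contributes negligibly to power, so the one-term inversion is standard.)
δ = d·√n ⇒ n = (δ/d)² = (2.802 / 0.96)² = 8.52.
Rounding up, n = 9.

n = 9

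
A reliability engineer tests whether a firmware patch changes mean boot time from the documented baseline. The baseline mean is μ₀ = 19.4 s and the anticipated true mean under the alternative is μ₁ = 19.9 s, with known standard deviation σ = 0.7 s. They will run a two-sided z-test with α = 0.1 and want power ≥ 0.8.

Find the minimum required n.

Standardized effect: d = |μ₁ − μ₀| / σ = |19.9 − 19.4| / 0.7 = 0.7143
For power 0.8 need Φ(δ − z_{0.05}) = 0.8, so δ = z_{0.05} + z_{0.20} = 1.645 + 0.842 = 2.486.
(Ignoring the negligible lower-tail rejection probability gives the usual closed-form inversion.)
δ = d·√n ⇒ n = (δ/d)² = (2.486 / 0.7143)² = 12.12.
Round up to the next whole unit.

n = 13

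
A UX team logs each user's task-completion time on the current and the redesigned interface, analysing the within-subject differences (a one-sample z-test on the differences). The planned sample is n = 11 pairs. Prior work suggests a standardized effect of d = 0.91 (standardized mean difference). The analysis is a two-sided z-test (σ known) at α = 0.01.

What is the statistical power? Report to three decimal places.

Power ≈ 0.671

Noncentrality parameter: δ = d·√n = 0.91 × √11 = 3.0181
Two-sided α = 0.01 → critical value z_{0.005} = 2.576.
Power = Φ(δ − 2.576) + Φ(−δ − 2.576) = Φ(0.442) + Φ(-5.594) = 0.6709 + 0.0000 = 0.6709.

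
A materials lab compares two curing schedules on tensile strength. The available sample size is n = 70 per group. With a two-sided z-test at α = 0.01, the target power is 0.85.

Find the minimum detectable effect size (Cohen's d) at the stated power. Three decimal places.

d ≈ 0.611

Required noncentrality: δ = z_{0.005} + z_{0.15} = 2.576 + 1.036 = 3.612.
(Lower-tail contribution to power is negligible for δ > 0.)
δ = d·√(n/2) ⇒ d = δ/√(n/2) = 3.612/√(70/2) = 0.6106.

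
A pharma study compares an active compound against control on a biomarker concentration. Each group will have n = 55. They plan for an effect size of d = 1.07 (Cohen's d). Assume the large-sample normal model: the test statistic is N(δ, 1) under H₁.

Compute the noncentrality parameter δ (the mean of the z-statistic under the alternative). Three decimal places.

δ ≈ 5.611

The noncentrality parameter scales effect size by the design's sample-size factor: δ = d·√(n/2) = 1.07 × √(55/2) = 5.6111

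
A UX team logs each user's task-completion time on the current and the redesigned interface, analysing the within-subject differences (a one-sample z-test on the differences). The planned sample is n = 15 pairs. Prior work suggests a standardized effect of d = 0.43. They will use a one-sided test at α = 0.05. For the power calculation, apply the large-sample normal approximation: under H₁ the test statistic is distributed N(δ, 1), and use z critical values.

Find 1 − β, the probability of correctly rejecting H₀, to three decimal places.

Power ≈ 0.508

Noncentrality parameter: δ = d·√n = 0.43 × √15 = 1.6654
One-sided α = 0.05 → critical value z_{0.05} = 1.645.
Power = Φ(δ − 1.645) = Φ(0.021) = 0.5082.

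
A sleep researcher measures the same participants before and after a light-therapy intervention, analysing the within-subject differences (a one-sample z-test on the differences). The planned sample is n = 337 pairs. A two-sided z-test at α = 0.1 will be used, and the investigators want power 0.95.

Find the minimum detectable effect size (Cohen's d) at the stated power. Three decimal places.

d ≈ 0.179

Need Φ(δ − 1.645) = 0.95, so δ = 1.645 + 1.645 = 3.290.
(The second rejection-region term Φ(−δ − z_{α/2}) is negligible and dropped.)
δ = d·√n ⇒ d = δ/√n = 3.290/√337 = 0.1792.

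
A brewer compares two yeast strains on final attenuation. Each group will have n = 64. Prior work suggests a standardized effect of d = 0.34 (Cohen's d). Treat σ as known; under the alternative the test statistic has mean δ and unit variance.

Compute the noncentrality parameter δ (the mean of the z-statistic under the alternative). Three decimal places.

δ = d·√(n/2) = 0.34 × √(64/2) = 1.9233

δ ≈ 1.923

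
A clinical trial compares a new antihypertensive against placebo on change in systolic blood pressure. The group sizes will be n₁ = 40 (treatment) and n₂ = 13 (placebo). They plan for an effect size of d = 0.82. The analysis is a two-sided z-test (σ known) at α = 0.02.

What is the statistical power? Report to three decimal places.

Noncentrality parameter: δ = d / √(1/n₁ + 1/n₂) = 0.82 / √(1/40 + 1/13) = 2.5685
Critical value for a two-sided test at α = 0.02: z_{α/2} = 2.326.
Power = Φ(δ − 2.326) + Φ(−δ − 2.326) = Φ(0.242) + Φ(-4.895) = 0.5957 + 0.0000 = 0.5957.

Power ≈ 0.596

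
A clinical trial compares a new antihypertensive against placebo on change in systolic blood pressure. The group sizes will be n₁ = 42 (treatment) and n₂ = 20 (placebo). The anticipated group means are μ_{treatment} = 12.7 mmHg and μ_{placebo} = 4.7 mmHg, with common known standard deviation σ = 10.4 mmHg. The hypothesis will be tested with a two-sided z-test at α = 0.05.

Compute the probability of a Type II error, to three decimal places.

Standardized effect: d = |μ_{treatment} − μ_{placebo}| / σ = |12.7 − 4.7| / 10.4 = 0.7692
Noncentrality parameter: δ = d / √(1/n₁ + 1/n₂) = 0.7692 / √(1/42 + 1/20) = 2.8314
Two-sided α = 0.05 → critical value z_{0.025} = 1.960.
Power = Φ(δ − 1.960) + Φ(−δ − 1.960) = Φ(0.871) + Φ(-4.791) = 0.8082 + 0.0000 = 0.8082.
Type II error: β = 1 − power = 1 − 0.8082 = 0.1918.

β ≈ 0.192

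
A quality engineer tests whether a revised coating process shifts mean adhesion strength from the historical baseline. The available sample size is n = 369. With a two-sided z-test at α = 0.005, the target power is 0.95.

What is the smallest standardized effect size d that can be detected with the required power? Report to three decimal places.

d ≈ 0.232

Required noncentrality: δ = z_{0.0025} + z_{0.05} = 2.807 + 1.645 = 4.452.
(Lower-tail contribution to power is negligible for δ > 0.)
δ = d·√n ⇒ d = δ/√n = 4.452/√369 = 0.2318.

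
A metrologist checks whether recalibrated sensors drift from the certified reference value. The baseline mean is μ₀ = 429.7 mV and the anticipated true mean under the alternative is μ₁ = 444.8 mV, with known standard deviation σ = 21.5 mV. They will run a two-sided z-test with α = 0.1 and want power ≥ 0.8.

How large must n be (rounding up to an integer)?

n = 13

Standardized effect: d = |μ₁ − μ₀| / σ = |444.8 − 429.7| / 21.5 = 0.7023
Set Φ(δ − 1.645) = 0.8; then δ − 1.645 = Φ⁻¹(0.8) = 0.842, giving δ = 2.486.
(Ignoring the negligible lower-tail rejection probability gives the usual closed-form inversion.)
δ = d·√n ⇒ n = (δ/d)² = (2.486 / 0.7023)² = 12.53.
Round up to the next whole unit.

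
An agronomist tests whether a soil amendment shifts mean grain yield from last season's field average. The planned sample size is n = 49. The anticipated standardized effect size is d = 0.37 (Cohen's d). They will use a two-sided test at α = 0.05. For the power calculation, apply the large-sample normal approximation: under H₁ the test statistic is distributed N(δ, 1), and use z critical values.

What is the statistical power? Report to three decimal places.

Noncentrality parameter: δ = d·√n = 0.37 × √49 = 2.5900
Two-sided α = 0.05 → critical value z_{0.025} = 1.960.
Power = Φ(δ − 1.960) + Φ(−δ − 1.960) = Φ(0.630) + Φ(-4.550) = 0.7357 + 0.0000 = 0.7357.

Power ≈ 0.736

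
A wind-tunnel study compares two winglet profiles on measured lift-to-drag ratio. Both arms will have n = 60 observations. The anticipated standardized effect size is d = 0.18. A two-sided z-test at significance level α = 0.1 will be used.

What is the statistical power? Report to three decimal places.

Power ≈ 0.259

Noncentrality parameter: δ = d·√(n/2) = 0.18 × √(60/2) = 0.9859
Two-sided α = 0.1 → critical value z_{0.05} = 1.645.
Power = Φ(δ − 1.645) + Φ(−δ − 1.645) = Φ(-0.659) + Φ(-2.631) = 0.2550 + 0.0043 = 0.2592.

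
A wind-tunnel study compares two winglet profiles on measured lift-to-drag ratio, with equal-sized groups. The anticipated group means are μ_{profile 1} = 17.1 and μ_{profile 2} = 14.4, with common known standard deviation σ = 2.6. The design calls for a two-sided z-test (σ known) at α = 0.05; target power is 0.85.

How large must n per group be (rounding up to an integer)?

Standardized effect: d = |μ_{profile 1} − μ_{profile 2}| / σ = |17.1 − 14.4| / 2.6 = 1.0385
For power 0.85 need Φ(δ − z_{0.025}) = 0.85, so δ = z_{0.025} + z_{0.15} = 1.960 + 1.036 = 2.996.
(The Φ(−δ − z_{α/2}) term is vanishingly small for δ > 0 and is dropped in the standard sample-size formula.)
δ = d·√(n/2) ⇒ n = 2(δ/d)² = 2 × (2.996 / 1.0385)² = 16.65.
Rounding up, n = 17 per group.

n = 17 per group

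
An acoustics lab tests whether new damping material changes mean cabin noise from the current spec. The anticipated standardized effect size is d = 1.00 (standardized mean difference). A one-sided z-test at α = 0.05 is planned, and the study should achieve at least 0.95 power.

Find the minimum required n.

n = 11

Set Φ(δ − 1.645) = 0.95; then δ − 1.645 = Φ⁻¹(0.95) = 1.645, giving δ = 3.290.
δ = d·√n ⇒ n = (δ/d)² = (3.290 / 1.00)² = 10.82.
Round up to the next whole unit.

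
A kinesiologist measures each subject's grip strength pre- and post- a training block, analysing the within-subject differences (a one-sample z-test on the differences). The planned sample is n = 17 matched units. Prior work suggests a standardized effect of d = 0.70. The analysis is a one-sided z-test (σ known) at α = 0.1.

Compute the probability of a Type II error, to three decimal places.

Noncentrality parameter: λ = d·√n = 0.70 × √17 = 2.8862
Critical value for a one-sided test at α = 0.1: z_α = 1.282.
Power = P(Z > 1.282 − λ) = Φ(1.605) = 0.9457.
Type II error: β = 1 − power = 1 − 0.9457 = 0.0543.

β ≈ 0.054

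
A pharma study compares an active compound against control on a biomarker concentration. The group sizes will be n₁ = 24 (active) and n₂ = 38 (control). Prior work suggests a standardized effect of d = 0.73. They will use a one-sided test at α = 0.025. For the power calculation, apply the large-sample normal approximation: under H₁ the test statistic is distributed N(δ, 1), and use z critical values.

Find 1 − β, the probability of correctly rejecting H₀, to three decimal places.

Power ≈ 0.799

Noncentrality parameter: δ = d / √(1/n₁ + 1/n₂) = 0.73 / √(1/24 + 1/38) = 2.7998
One-sided α = 0.025 → critical value z_{0.025} = 1.960.
Power = Φ(δ − 1.960) = Φ(0.840) = 0.7995.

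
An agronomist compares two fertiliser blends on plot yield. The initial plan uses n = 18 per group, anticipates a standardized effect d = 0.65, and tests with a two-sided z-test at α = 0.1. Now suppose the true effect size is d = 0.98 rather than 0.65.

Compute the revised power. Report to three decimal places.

Power ≈ 0.902

With d = 0.98: δ = d·√(n/2) = 0.98 × √(18/2) = 2.9400. Critical value z_{0.05} = 1.645.
Revised power = Φ(δ − 1.645) + Φ(−δ − 1.645) = Φ(1.295) + Φ(-4.585) = 0.9024 + 0.0000 = 0.9024.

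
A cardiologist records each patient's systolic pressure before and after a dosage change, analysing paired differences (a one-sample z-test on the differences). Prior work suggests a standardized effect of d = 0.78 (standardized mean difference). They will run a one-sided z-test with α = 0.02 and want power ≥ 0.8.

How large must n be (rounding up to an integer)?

For power 0.8 need Φ(δ − z_{0.02}) = 0.8, so δ = z_{0.02} + z_{0.20} = 2.054 + 0.842 = 2.895.
δ = d·√n ⇒ n = (δ/d)² = (2.895 / 0.78)² = 13.78.
Rounding up, n = 14.

n = 14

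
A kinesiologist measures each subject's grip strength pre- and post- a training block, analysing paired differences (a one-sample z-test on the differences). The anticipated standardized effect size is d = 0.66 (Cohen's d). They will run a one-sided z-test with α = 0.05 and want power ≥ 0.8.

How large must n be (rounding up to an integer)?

n = 15

For power 0.8 need Φ(δ − z_{0.05}) = 0.8, so δ = z_{0.05} + z_{0.20} = 1.645 + 0.842 = 2.486.
δ = d·√n ⇒ n = (δ/d)² = (2.486 / 0.66)² = 14.19.
Round up to the next whole unit.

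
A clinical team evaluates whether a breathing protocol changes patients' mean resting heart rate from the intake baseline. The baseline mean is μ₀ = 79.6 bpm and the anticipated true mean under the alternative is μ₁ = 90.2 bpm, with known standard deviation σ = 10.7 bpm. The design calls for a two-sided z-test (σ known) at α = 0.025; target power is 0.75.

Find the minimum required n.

Standardized effect: d = |μ₁ − μ₀| / σ = |90.2 − 79.6| / 10.7 = 0.9907
For power 0.75 need Φ(δ − z_{0.0125}) = 0.75, so δ = z_{0.0125} + z_{0.25} = 2.241 + 0.674 = 2.916.
(Ignoring the negligible lower-tail rejection probability gives the usual closed-form inversion.)
δ = d·√n ⇒ n = (δ/d)² = (2.916 / 0.9907)² = 8.66.
Round up to the next whole unit.

n = 9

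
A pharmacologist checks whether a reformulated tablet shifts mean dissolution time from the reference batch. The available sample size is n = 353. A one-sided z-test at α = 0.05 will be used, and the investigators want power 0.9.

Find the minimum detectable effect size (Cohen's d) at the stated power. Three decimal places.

Required noncentrality: δ = z_{0.05} + z_{0.10} = 1.645 + 1.282 = 2.926.
δ = d·√n ⇒ d = δ/√n = 2.926/√353 = 0.1558.

d ≈ 0.156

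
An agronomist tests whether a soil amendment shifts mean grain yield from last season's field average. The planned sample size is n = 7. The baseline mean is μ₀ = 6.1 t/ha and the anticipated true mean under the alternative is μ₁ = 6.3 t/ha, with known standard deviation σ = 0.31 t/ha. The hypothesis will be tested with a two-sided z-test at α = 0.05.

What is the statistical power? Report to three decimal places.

Standardized effect: d = |μ₁ − μ₀| / σ = |6.3 − 6.1| / 0.31 = 0.6452
Noncentrality parameter: δ = d·√n = 0.6452 × √7 = 1.7069
Two-sided α = 0.05 → critical value z_{0.025} = 1.960.
Power = Φ(δ − 1.960) + Φ(−δ − 1.960) = Φ(-0.253) + Φ(-3.667) = 0.4001 + 0.0001 = 0.4002.

Power ≈ 0.400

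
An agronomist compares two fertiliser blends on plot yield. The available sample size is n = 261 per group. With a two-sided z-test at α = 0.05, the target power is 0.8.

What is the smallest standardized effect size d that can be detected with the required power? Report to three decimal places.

d ≈ 0.245

Required noncentrality: δ = z_{0.025} + z_{0.20} = 1.960 + 0.842 = 2.802.
(Lower-tail contribution to power is negligible for δ > 0.)
δ = d·√(n/2) ⇒ d = δ/√(n/2) = 2.802/√(261/2) = 0.2452.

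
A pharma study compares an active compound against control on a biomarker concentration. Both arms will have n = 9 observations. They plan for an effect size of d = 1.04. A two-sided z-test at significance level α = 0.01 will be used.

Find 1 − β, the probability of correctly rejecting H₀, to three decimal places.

Power ≈ 0.356

Noncentrality parameter: δ = d·√(n/2) = 1.04 × √(9/2) = 2.2062
Critical value for a two-sided test at α = 0.01: z_{α/2} = 2.576.
Power = Φ(δ − 2.576) + Φ(−δ − 2.576) = Φ(-0.370) + Φ(-4.782) = 0.3558 + 0.0000 = 0.3558.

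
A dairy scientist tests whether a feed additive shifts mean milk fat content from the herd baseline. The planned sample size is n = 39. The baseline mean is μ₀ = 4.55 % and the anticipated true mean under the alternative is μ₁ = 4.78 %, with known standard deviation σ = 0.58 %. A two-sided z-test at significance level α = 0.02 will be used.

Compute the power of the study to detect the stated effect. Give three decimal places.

Standardized effect: d = |μ₁ − μ₀| / σ = |4.78 − 4.55| / 0.58 = 0.3966
Noncentrality parameter: δ = d·√n = 0.3966 × √39 = 2.4765
Critical value for a two-sided test at α = 0.02: z_{α/2} = 2.326.
Power = Φ(δ − 2.326) + Φ(−δ − 2.326) = Φ(0.150) + Φ(-4.803) = 0.5597 + 0.0000 = 0.5597.

Power ≈ 0.560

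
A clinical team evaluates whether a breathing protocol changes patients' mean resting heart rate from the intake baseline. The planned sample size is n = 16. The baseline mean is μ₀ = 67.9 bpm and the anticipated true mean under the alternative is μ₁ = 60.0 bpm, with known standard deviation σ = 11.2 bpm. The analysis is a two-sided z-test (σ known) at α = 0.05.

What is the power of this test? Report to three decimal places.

Standardized effect: d = |μ₁ − μ₀| / σ = |60.0 − 67.9| / 11.2 = 0.7054
Noncentrality parameter: λ = d·√n = 0.7054 × √16 = 2.8214
Two-sided α = 0.05 → critical value z_{0.025} = 1.960.
Power = Φ(λ − 1.960) + Φ(−λ − 1.960) = Φ(0.861) + Φ(-4.781) = 0.8055 + 0.0000 = 0.8055.

Power ≈ 0.806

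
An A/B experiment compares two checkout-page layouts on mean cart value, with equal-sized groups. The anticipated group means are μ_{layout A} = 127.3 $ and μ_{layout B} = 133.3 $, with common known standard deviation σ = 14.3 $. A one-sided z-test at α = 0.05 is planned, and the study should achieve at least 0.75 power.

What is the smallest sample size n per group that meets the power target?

n = 62 per group

Standardized effect: d = |μ_{layout A} − μ_{layout B}| / σ = |127.3 − 133.3| / 14.3 = 0.4196
Set Φ(δ − 1.645) = 0.75; then δ − 1.645 = Φ⁻¹(0.75) = 0.674, giving δ = 2.319.
δ = d·√(n/2) ⇒ n = 2(δ/d)² = 2 × (2.319 / 0.4196)² = 61.11.
Rounding up, n = 62 per group.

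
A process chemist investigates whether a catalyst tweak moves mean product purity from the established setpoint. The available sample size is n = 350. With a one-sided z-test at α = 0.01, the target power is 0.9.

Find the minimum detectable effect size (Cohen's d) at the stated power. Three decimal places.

d ≈ 0.193

Required noncentrality: δ = z_{0.01} + z_{0.10} = 2.326 + 1.282 = 3.608.
δ = d·√n ⇒ d = δ/√n = 3.608/√350 = 0.1929.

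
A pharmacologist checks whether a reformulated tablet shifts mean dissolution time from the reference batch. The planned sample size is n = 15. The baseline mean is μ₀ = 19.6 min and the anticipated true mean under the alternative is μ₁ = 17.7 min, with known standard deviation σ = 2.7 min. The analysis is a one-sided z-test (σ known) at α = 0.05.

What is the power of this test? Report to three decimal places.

Power ≈ 0.860

Standardized effect: d = |μ₁ − μ₀| / σ = |17.7 − 19.6| / 2.7 = 0.7037
Noncentrality parameter: δ = d·√n = 0.7037 × √15 = 2.7254
Critical value for a one-sided test at α = 0.05: z_α = 1.645.
Power = P(Z > 1.645 − δ) = Φ(1.081) = 0.8601.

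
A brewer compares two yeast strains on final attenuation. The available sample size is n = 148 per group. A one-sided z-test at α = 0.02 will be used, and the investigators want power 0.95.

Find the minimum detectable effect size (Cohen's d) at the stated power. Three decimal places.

Need Φ(δ − 2.054) = 0.95, so δ = 2.054 + 1.645 = 3.699.
δ = d·√(n/2) ⇒ d = δ/√(n/2) = 3.699/√(148/2) = 0.4300.

d ≈ 0.430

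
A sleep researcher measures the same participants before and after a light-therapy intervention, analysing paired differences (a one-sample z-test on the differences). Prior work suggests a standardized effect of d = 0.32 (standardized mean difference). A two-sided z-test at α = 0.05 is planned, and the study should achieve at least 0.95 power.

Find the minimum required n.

n = 127

For power 0.95 need Φ(δ − z_{0.025}) = 0.95, so δ = z_{0.025} + z_{0.05} = 1.960 + 1.645 = 3.605.
(For δ > 0 the lower-tail rejection region contributes negligibly to power, so the one-term inversion is standard.)
δ = d·√n ⇒ n = (δ/d)² = (3.605 / 0.32)² = 126.90.
Rounding up, n = 127.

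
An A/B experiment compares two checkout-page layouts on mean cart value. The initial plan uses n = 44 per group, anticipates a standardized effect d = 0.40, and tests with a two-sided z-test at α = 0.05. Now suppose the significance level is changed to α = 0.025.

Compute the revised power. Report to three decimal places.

Power ≈ 0.357

δ = d·√(n/2) = 0.40 × √(44/2) = 1.8762 (unchanged). New critical value: z_{0.0125} = 2.241.
Revised power = Φ(δ − 2.241) + Φ(−δ − 2.241) = Φ(-0.365) + Φ(-4.118) = 0.3575 + 0.0000 = 0.3575.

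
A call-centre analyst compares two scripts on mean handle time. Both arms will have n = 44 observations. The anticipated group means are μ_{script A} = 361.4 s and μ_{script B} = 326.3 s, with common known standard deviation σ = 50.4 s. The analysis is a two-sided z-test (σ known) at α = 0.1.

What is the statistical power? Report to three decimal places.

Power ≈ 0.948

Standardized effect: d = |μ_{script A} − μ_{script B}| / σ = |361.4 − 326.3| / 50.4 = 0.6964
Noncentrality parameter: λ = d·√(n/2) = 0.6964 × √(44/2) = 3.2665
Critical value for a two-sided test at α = 0.1: z_{α/2} = 1.645.
Power = Φ(λ − 1.645) + Φ(−λ − 1.645) = Φ(1.622) + Φ(-4.911) = 0.9476 + 0.0000 = 0.9476.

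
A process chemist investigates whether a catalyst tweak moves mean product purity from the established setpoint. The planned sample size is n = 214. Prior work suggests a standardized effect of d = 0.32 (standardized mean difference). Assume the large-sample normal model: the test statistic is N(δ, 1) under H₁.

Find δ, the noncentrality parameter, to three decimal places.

δ = d·√n = 0.32 × √214 = 4.6812

δ ≈ 4.681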